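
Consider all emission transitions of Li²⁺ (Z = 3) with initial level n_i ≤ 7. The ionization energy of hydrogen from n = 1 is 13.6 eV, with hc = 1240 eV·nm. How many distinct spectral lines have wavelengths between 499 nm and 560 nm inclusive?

Enumerate all n_i → n_f pairs with 1 ≤ n_f < n_i ≤ 7 and compute λ = 1240 / [13.6·9·(1/n_f² − 1/n_i²)].
Lines falling in [499, 560] nm: 7→5 (517.1 nm).

1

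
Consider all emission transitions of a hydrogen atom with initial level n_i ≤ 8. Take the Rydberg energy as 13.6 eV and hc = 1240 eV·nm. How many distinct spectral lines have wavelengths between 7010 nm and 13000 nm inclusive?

3

Enumerate all n_i → n_f pairs with 1 ≤ n_f < n_i ≤ 8 and compute λ = 1240 / [13.6·1·(1/n_f² − 1/n_i²)].
Lines falling in [7010, 13000] nm: 6→5 (7460 nm), 8→6 (7503 nm), 7→6 (12370 nm).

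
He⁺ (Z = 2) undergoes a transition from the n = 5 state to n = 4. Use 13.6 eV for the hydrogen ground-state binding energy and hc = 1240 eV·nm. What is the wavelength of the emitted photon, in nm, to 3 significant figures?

For Z = 2 the level energies scale as Z², so the effective Rydberg energy is 13.6 × 4 = 54.40 eV.
ΔE = 54.40 × (1/4² − 1/5²) = 54.40 × 0.02250 = 1.224 eV.
λ = hc/ΔE = 1240 / 1.224 = 1010 nm.

1010 nm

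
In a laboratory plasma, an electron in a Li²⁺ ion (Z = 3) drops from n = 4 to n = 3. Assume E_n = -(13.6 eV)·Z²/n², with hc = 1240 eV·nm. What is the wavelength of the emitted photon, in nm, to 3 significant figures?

For Z = 3 the level energies scale as Z², so the effective Rydberg energy is 13.6 × 9 = 122.4 eV.
ΔE = 122.4 × (1/3² − 1/4²) = 122.4 × 0.04861 = 5.950 eV.
λ = hc/ΔE = 1240 / 5.950 = 208 nm.

208 nm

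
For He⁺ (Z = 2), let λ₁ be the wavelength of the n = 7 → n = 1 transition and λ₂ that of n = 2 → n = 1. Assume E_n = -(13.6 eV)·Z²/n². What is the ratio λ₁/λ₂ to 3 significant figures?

λ ∝ 1/ΔE ∝ 1/(1/n_f² − 1/n_i²), and the Z² and hc factors cancel in the ratio.
λ₁/λ₂ = (1/1² − 1/2²)/(1/1² − 1/7²) = 0.7500/0.9796 = 0.766.

0.766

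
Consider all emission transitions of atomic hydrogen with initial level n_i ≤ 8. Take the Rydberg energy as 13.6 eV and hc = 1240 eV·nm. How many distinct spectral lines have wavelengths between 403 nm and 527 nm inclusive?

3

Enumerate all n_i → n_f pairs with 1 ≤ n_f < n_i ≤ 8 and compute λ = 1240 / [13.6·1·(1/n_f² − 1/n_i²)].
Lines falling in [403, 527] nm: 6→2 (410.3 nm), 5→2 (434.2 nm), 4→2 (486.3 nm).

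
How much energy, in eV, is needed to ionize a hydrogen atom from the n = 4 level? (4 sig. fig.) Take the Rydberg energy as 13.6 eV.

E_4 = −13.60/16 = −0.8500 eV, so ionization (to E = 0) requires 0.8500 eV.

0.8500 eV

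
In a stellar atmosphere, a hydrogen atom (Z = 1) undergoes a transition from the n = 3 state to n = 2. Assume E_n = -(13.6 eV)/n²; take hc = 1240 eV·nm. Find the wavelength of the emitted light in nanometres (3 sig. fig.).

ΔE = 13.60 × (1/2² − 1/3²) = 13.60 × 0.1389 = 1.889 eV.
λ = hc/ΔE = 1240 / 1.889 = 656 nm.

656 nm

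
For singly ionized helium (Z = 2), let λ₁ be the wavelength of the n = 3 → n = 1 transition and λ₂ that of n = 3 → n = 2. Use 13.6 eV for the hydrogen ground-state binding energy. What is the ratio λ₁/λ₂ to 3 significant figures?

λ ∝ 1/ΔE ∝ 1/(1/n_f² − 1/n_i²), and the Z² and hc factors cancel in the ratio.
λ₁/λ₂ = (1/2² − 1/3²)/(1/1² − 1/3²) = 0.1389/0.8889 = 0.156.

0.156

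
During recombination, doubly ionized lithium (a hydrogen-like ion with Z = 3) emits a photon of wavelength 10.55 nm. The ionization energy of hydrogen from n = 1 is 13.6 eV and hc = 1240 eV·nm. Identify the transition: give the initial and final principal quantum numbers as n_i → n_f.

n_i = 5, n_f = 1

The photon energy is ΔE = hc/λ = 1240 / 10.55 = 117.5 eV.
With Z = 3, ΔE = 122.4 × (1/n_f² − 1/n_i²), so 1/n_f² − 1/n_i² = 0.9603.
Trying n_f = 1 gives 1/n_i² = 0.03974, i.e. n_i ≈ 5; this pair matches.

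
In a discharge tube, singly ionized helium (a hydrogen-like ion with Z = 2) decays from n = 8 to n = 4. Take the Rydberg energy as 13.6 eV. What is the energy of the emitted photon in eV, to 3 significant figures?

2.55 eV

The Bohr energies scale as Z², so for Z = 2: E_n = −54.40/n² eV.
E_8 = −54.40/64 = −0.8500 eV and E_4 = −54.40/16 = −3.400 eV.
The photon energy is |E_8 − E_4| = 2.55 eV.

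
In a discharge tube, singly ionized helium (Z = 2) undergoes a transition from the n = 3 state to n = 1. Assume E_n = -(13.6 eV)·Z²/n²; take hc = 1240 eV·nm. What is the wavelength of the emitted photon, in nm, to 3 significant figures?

For Z = 2 the level energies scale as Z², so the effective Rydberg energy is 13.6 × 4 = 54.40 eV.
ΔE = 54.40 × (1/1² − 1/3²) = 54.40 × 0.8889 = 48.36 eV.
λ = hc/ΔE = 1240 / 48.36 = 25.6 nm.

25.6 nm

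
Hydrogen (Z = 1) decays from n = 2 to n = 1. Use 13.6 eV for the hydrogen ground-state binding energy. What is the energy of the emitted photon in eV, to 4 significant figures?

10.20 eV

E_2 = −13.60/4 = −3.400 eV and E_1 = −13.60/1 = −13.60 eV.
The photon energy is |E_2 − E_1| = 10.20 eV.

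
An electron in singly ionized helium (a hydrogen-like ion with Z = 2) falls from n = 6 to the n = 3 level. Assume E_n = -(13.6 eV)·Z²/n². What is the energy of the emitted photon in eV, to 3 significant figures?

4.53 eV

The Bohr energies scale as Z², so for Z = 2: E_n = −54.40/n² eV.
E_6 = −54.40/36 = −1.511 eV and E_3 = −54.40/9 = −6.044 eV.
The photon energy is |E_6 − E_3| = 4.53 eV.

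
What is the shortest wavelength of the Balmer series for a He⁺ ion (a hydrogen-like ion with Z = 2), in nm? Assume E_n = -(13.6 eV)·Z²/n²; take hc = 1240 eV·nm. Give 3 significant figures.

91.2 nm

The Balmer series has lower level n_f = 2; the series limit corresponds to n_i → ∞.
ΔE_max = 13.6 × 4 / 2² = 13.60 eV.
λ_min = 1240 / 13.60 = 91.2 nm.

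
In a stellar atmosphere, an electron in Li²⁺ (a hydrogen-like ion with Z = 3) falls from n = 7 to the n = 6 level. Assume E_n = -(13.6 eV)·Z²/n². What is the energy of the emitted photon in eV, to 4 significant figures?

0.9020 eV

The Bohr energies scale as Z², so for Z = 3: E_n = −122.4/n² eV.
E_7 = −122.4/49 = −2.498 eV and E_6 = −122.4/36 = −3.400 eV.
The photon energy is |E_7 − E_6| = 0.9020 eV.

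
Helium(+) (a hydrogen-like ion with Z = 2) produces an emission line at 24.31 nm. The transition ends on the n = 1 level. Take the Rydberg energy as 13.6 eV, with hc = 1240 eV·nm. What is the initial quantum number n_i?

The photon energy is ΔE = hc/λ = 1240 / 24.31 = 51.01 eV.
With Z = 2, ΔE = 54.40 × (1/n_f² − 1/n_i²), so 1/n_f² − 1/n_i² = 0.9376.
With n_f = 1: 1/n_i² = 1/1 − 0.9376 = 0.06236, so n_i ≈ 4.00.

n_i = 4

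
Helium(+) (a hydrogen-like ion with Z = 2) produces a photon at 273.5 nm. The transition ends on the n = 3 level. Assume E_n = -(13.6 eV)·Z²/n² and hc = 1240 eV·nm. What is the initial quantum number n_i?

The photon energy is ΔE = hc/λ = 1240 / 273.5 = 4.534 eV.
With Z = 2, ΔE = 54.40 × (1/n_f² − 1/n_i²), so 1/n_f² − 1/n_i² = 0.08334.
With n_f = 3: 1/n_i² = 1/9 − 0.08334 = 0.02777, so n_i ≈ 6.00.

n_i = 6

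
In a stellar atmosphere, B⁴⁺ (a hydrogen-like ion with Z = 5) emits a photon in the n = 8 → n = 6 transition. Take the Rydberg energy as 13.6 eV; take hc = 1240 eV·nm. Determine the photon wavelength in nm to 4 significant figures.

For Z = 5 the level energies scale as Z², so the effective Rydberg energy is 13.6 × 25 = 340.0 eV.
ΔE = 340.0 × (1/6² − 1/8²) = 340.0 × 0.01215 = 4.132 eV.
λ = hc/ΔE = 1240 / 4.132 = 300.1 nm.

300.1 nm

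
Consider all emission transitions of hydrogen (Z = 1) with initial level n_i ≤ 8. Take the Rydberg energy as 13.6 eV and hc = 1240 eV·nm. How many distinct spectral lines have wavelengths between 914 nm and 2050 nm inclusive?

Enumerate all n_i → n_f pairs with 1 ≤ n_f < n_i ≤ 8 and compute λ = 1240 / [13.6·1·(1/n_f² − 1/n_i²)].
Lines falling in [914, 2050] nm: 8→3 (954.9 nm), 7→3 (1005 nm), 6→3 (1094 nm), 5→3 (1282 nm), 4→3 (1876 nm), 8→4 (1945 nm).

6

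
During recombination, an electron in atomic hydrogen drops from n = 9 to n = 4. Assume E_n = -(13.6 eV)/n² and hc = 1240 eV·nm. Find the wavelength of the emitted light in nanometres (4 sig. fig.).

ΔE = 13.60 × (1/4² − 1/9²) = 13.60 × 0.05015 = 0.6821 eV.
λ = hc/ΔE = 1240 / 0.6821 = 1818 nm.
This line belongs to the Brackett series.

1818 nm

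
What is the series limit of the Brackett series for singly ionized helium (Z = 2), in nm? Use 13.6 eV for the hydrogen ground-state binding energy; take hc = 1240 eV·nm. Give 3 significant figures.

The Brackett series has lower level n_f = 4; the series limit corresponds to n_i → ∞.
ΔE_max = 13.6 × 4 / 4² = 3.400 eV.
λ_min = 1240 / 3.400 = 365 nm.

365 nm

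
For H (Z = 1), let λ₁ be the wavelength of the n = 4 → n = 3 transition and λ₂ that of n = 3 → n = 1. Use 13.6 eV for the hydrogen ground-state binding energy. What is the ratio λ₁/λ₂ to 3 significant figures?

18.3

λ ∝ 1/ΔE ∝ 1/(1/n_f² − 1/n_i²), and the Z² and hc factors cancel in the ratio.
λ₁/λ₂ = (1/1² − 1/3²)/(1/3² − 1/4²) = 0.8889/0.04861 = 18.3.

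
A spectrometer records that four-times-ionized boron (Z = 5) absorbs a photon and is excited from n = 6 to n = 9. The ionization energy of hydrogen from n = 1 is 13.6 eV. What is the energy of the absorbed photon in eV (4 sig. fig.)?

The Bohr energies scale as Z², so for Z = 5: E_n = −340.0/n² eV.
E_9 = −340.0/81 = −4.198 eV and E_6 = −340.0/36 = −9.444 eV.
The photon energy is |E_9 − E_6| = 5.247 eV.

5.247 eV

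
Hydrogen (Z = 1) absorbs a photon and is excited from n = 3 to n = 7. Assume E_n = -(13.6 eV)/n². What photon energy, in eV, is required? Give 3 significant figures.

1.23 eV

E_7 = −13.60/49 = −0.2776 eV and E_3 = −13.60/9 = −1.511 eV.
The photon energy is |E_7 − E_3| = 1.23 eV.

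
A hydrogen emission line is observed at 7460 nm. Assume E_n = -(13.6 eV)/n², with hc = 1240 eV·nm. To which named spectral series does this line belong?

Pfund

ΔE = 1240/7460 = 0.1662 eV.
This matches 13.6 × (1/5² − 1/6²), so n_f = 5: the Pfund series.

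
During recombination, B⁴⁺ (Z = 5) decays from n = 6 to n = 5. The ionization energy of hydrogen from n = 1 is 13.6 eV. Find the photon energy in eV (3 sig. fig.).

4.16 eV

The Bohr energies scale as Z², so for Z = 5: E_n = −340.0/n² eV.
E_6 = −340.0/36 = −9.444 eV and E_5 = −340.0/25 = −13.60 eV.
The photon energy is |E_6 − E_5| = 4.16 eV.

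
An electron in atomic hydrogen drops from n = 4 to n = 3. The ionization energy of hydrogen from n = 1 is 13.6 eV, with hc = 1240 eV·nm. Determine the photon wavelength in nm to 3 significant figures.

1880 nm

ΔE = 13.60 × (1/3² − 1/4²) = 13.60 × 0.04861 = 0.6611 eV.
λ = hc/ΔE = 1240 / 0.6611 = 1880 nm.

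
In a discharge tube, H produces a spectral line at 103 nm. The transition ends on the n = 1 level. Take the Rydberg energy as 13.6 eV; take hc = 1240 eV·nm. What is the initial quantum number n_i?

n_i = 3

The photon energy is ΔE = hc/λ = 1240 / 103 = 12.04 eV.
With Z = 1, ΔE = 13.60 × (1/n_f² − 1/n_i²), so 1/n_f² − 1/n_i² = 0.8852.
With n_f = 1: 1/n_i² = 1/1 − 0.8852 = 0.1148, so n_i ≈ 2.95.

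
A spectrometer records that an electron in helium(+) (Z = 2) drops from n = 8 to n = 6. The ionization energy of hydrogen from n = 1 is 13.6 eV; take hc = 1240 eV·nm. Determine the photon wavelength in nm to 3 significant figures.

For Z = 2 the level energies scale as Z², so the effective Rydberg energy is 13.6 × 4 = 54.40 eV.
ΔE = 54.40 × (1/6² − 1/8²) = 54.40 × 0.01215 = 0.6611 eV.
λ = hc/ΔE = 1240 / 0.6611 = 1880 nm.

1880 nm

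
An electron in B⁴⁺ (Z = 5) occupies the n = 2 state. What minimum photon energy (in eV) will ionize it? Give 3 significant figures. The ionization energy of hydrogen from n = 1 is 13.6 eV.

85.0 eV

E_n = −13.6 Z²/n² = −340.0/n² eV for Z = 5.
E_2 = −340.0/4 = −85.0 eV, so ionization (to E = 0) requires 85.0 eV.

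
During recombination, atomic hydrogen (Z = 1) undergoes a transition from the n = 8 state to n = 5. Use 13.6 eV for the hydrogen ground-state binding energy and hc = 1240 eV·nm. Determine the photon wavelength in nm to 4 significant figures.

3741 nm

ΔE = 13.60 × (1/5² − 1/8²) = 13.60 × 0.02438 = 0.3315 eV.
λ = hc/ΔE = 1240 / 0.3315 = 3741 nm.
This line belongs to the Pfund series.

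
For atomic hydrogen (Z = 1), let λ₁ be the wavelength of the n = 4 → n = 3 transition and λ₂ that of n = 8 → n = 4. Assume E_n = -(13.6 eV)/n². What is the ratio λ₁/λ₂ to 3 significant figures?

λ ∝ 1/ΔE ∝ 1/(1/n_f² − 1/n_i²), and the Z² and hc factors cancel in the ratio.
λ₁/λ₂ = (1/4² − 1/8²)/(1/3² − 1/4²) = 0.04688/0.04861 = 0.964.

0.964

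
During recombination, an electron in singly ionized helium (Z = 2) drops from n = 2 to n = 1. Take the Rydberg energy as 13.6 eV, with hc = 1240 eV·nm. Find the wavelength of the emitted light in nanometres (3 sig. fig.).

30.4 nm

For Z = 2 the level energies scale as Z², so the effective Rydberg energy is 13.6 × 4 = 54.40 eV.
ΔE = 54.40 × (1/1² − 1/2²) = 54.40 × 0.7500 = 40.80 eV.
λ = hc/ΔE = 1240 / 40.80 = 30.4 nm.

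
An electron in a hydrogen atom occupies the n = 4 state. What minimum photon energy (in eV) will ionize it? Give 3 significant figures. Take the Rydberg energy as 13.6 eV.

0.850 eV

E_4 = −13.60/16 = −0.850 eV, so ionization (to E = 0) requires 0.850 eV.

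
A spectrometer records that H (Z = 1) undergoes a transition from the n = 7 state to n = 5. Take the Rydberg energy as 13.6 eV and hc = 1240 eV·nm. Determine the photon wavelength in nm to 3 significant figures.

4650 nm

ΔE = 13.60 × (1/5² − 1/7²) = 13.60 × 0.01959 = 0.2664 eV.
λ = hc/ΔE = 1240 / 0.2664 = 4650 nm.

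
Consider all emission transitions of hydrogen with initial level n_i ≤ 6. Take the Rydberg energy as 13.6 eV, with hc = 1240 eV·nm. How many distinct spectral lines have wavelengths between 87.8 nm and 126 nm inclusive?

5

Enumerate all n_i → n_f pairs with 1 ≤ n_f < n_i ≤ 6 and compute λ = 1240 / [13.6·1·(1/n_f² − 1/n_i²)].
Lines falling in [87.8, 126] nm: 6→1 (93.78 nm), 5→1 (94.98 nm), 4→1 (97.25 nm), 3→1 (102.6 nm), 2→1 (121.6 nm).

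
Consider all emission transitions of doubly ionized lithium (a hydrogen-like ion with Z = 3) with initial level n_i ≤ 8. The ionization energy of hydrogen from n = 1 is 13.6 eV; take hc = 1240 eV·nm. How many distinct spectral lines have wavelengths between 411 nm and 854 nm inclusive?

Enumerate all n_i → n_f pairs with 1 ≤ n_f < n_i ≤ 8 and compute λ = 1240 / [13.6·9·(1/n_f² − 1/n_i²)].
Lines falling in [411, 854] nm: 8→5 (415.6 nm), 5→4 (450.3 nm), 7→5 (517.1 nm), 6→5 (828.9 nm), 8→6 (833.6 nm).

5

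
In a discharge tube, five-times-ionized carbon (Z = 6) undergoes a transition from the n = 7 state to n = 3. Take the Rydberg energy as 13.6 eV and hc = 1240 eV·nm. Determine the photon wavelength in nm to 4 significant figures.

27.92 nm

For Z = 6 the level energies scale as Z², so the effective Rydberg energy is 13.6 × 36 = 489.6 eV.
ΔE = 489.6 × (1/3² − 1/7²) = 489.6 × 0.09070 = 44.41 eV.
λ = hc/ΔE = 1240 / 44.41 = 27.92 nm.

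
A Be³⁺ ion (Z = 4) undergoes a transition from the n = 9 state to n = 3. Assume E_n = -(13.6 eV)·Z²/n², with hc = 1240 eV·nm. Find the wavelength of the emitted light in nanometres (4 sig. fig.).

57.70 nm

For Z = 4 the level energies scale as Z², so the effective Rydberg energy is 13.6 × 16 = 217.6 eV.
ΔE = 217.6 × (1/3² − 1/9²) = 217.6 × 0.09877 = 21.49 eV.
λ = hc/ΔE = 1240 / 21.49 = 57.70 nm.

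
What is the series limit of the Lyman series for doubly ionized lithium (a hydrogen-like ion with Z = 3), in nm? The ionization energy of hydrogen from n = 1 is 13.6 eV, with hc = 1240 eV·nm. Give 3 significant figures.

The Lyman series has lower level n_f = 1; the series limit corresponds to n_i → ∞.
ΔE_max = 13.6 × 9 / 1² = 122.4 eV.
λ_min = 1240 / 122.4 = 10.1 nm.

10.1 nm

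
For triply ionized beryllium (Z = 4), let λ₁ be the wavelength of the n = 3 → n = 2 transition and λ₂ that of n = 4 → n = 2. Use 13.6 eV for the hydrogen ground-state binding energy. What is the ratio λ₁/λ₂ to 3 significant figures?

1.35

λ ∝ 1/ΔE ∝ 1/(1/n_f² − 1/n_i²), and the Z² and hc factors cancel in the ratio.
λ₁/λ₂ = (1/2² − 1/4²)/(1/2² − 1/3²) = 0.1875/0.1389 = 1.35.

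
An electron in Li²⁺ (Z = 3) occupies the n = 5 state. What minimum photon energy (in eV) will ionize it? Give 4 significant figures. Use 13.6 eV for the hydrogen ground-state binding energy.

E_n = −13.6 Z²/n² = −122.4/n² eV for Z = 3.
E_5 = −122.4/25 = −4.896 eV, so ionization (to E = 0) requires 4.896 eV.

4.896 eV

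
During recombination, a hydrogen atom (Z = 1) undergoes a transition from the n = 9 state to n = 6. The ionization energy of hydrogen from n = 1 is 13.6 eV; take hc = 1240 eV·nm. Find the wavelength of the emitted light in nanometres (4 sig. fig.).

5908 nm

ΔE = 13.60 × (1/6² − 1/9²) = 13.60 × 0.01543 = 0.2099 eV.
λ = hc/ΔE = 1240 / 0.2099 = 5908 nm.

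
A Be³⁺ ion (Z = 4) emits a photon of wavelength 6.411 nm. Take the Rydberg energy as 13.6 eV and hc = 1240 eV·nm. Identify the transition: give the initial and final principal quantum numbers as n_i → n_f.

The photon energy is ΔE = hc/λ = 1240 / 6.411 = 193.4 eV.
With Z = 4, ΔE = 217.6 × (1/n_f² − 1/n_i²), so 1/n_f² − 1/n_i² = 0.8889.
Trying n_f = 1 gives 1/n_i² = 0.1111, i.e. n_i ≈ 3; this pair matches.

n_i = 3, n_f = 1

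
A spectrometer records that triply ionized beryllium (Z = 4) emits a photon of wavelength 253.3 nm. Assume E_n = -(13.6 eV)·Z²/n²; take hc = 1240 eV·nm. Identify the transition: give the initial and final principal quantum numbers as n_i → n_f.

The photon energy is ΔE = hc/λ = 1240 / 253.3 = 4.895 eV.
With Z = 4, ΔE = 217.6 × (1/n_f² − 1/n_i²), so 1/n_f² − 1/n_i² = 0.02250.
Trying n_f = 4 gives 1/n_i² = 0.04000, i.e. n_i ≈ 5; this pair matches.

n_i = 5, n_f = 4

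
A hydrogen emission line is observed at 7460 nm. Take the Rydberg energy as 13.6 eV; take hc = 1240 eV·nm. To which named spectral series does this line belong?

Pfund

ΔE = 1240/7460 = 0.1662 eV.
This matches 13.6 × (1/5² − 1/6²), so n_f = 5: the Pfund series.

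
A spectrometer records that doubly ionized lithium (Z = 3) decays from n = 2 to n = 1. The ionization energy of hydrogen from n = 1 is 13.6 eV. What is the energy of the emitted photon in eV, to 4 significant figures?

91.80 eV

The Bohr energies scale as Z², so for Z = 3: E_n = −122.4/n² eV.
E_2 = −122.4/4 = −30.60 eV and E_1 = −122.4/1 = −122.4 eV.
The photon energy is |E_2 − E_1| = 91.80 eV.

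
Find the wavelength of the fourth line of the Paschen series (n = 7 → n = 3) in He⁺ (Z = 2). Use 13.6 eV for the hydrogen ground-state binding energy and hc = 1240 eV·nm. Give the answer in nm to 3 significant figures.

251 nm

The Paschen series terminates on n_f = 3; the fourth line has n_i = 3+4 = 7.
ΔE = 54.40 × (1/3² − 1/7²) = 4.934 eV.
λ = 1240 / 4.934 = 251 nm.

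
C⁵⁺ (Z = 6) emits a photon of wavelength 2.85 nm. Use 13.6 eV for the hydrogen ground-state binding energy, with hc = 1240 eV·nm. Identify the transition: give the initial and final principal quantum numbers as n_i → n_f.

n_i = 3, n_f = 1

The photon energy is ΔE = hc/λ = 1240 / 2.85 = 435.1 eV.
With Z = 6, ΔE = 489.6 × (1/n_f² − 1/n_i²), so 1/n_f² − 1/n_i² = 0.8887.
Trying n_f = 1 gives 1/n_i² = 0.1113, i.e. n_i ≈ 3; this pair matches.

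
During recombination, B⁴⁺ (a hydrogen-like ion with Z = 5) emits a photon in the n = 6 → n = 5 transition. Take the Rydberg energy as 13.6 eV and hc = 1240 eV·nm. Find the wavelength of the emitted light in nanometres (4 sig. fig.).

298.4 nm

For Z = 5 the level energies scale as Z², so the effective Rydberg energy is 13.6 × 25 = 340.0 eV.
ΔE = 340.0 × (1/5² − 1/6²) = 340.0 × 0.01222 = 4.156 eV.
λ = hc/ΔE = 1240 / 4.156 = 298.4 nm.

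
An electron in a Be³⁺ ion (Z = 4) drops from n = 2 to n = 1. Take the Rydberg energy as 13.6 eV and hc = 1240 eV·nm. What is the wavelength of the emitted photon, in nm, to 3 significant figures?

7.60 nm

For Z = 4 the level energies scale as Z², so the effective Rydberg energy is 13.6 × 16 = 217.6 eV.
ΔE = 217.6 × (1/1² − 1/2²) = 217.6 × 0.7500 = 163.2 eV.
λ = hc/ΔE = 1240 / 163.2 = 7.60 nm.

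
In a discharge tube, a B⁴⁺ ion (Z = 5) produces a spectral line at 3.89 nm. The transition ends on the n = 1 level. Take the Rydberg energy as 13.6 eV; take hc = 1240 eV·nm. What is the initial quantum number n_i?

n_i = 4

The photon energy is ΔE = hc/λ = 1240 / 3.89 = 318.8 eV.
With Z = 5, ΔE = 340.0 × (1/n_f² − 1/n_i²), so 1/n_f² − 1/n_i² = 0.9375.
With n_f = 1: 1/n_i² = 1/1 − 0.9375 = 0.06245, so n_i ≈ 4.00.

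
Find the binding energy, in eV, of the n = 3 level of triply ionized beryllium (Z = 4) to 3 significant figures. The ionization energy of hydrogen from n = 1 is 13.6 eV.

E_n = −13.6 Z²/n² = −217.6/n² eV for Z = 4.
E_3 = −217.6/9 = −24.2 eV, so ionization (to E = 0) requires 24.2 eV.

24.2 eV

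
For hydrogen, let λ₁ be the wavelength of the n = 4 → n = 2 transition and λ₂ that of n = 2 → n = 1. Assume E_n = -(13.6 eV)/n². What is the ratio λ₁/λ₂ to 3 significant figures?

λ ∝ 1/ΔE ∝ 1/(1/n_f² − 1/n_i²), and the Z² and hc factors cancel in the ratio.
λ₁/λ₂ = (1/1² − 1/2²)/(1/2² − 1/4²) = 0.7500/0.1875 = 4.00.

4.00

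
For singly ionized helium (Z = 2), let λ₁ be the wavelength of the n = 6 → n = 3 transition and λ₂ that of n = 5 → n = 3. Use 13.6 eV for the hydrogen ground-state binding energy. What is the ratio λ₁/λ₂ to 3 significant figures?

0.853

λ ∝ 1/ΔE ∝ 1/(1/n_f² − 1/n_i²), and the Z² and hc factors cancel in the ratio.
λ₁/λ₂ = (1/3² − 1/5²)/(1/3² − 1/6²) = 0.07111/0.08333 = 0.853.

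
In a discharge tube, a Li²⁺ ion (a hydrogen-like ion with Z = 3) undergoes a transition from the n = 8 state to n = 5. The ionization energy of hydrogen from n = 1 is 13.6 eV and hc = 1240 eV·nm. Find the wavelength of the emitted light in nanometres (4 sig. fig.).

415.6 nm

For Z = 3 the level energies scale as Z², so the effective Rydberg energy is 13.6 × 9 = 122.4 eV.
ΔE = 122.4 × (1/5² − 1/8²) = 122.4 × 0.02438 = 2.984 eV.
λ = hc/ΔE = 1240 / 2.984 = 415.6 nm.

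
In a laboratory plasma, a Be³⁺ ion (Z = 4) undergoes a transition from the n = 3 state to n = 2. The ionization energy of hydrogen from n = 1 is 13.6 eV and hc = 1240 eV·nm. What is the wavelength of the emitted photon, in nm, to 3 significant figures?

41.0 nm

For Z = 4 the level energies scale as Z², so the effective Rydberg energy is 13.6 × 16 = 217.6 eV.
ΔE = 217.6 × (1/2² − 1/3²) = 217.6 × 0.1389 = 30.22 eV.
λ = hc/ΔE = 1240 / 30.22 = 41.0 nm.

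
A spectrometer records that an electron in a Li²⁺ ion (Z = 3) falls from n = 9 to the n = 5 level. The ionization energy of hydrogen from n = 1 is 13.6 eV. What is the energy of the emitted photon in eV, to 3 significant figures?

3.38 eV

The Bohr energies scale as Z², so for Z = 3: E_n = −122.4/n² eV.
E_9 = −122.4/81 = −1.511 eV and E_5 = −122.4/25 = −4.896 eV.
The photon energy is |E_9 − E_5| = 3.38 eV.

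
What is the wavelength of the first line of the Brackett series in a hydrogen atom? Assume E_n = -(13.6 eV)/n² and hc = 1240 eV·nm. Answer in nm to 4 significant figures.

4052 nm

The Brackett series terminates on n_f = 4; the first line has n_i = 4+1 = 5.
ΔE = 13.60 × (1/4² − 1/5²) = 0.3060 eV.
λ = 1240 / 0.3060 = 4052 nm.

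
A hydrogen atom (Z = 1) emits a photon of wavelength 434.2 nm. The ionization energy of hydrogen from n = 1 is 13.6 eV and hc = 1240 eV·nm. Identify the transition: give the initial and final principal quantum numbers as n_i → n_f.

The photon energy is ΔE = hc/λ = 1240 / 434.2 = 2.856 eV.
With Z = 1, ΔE = 13.60 × (1/n_f² − 1/n_i²), so 1/n_f² − 1/n_i² = 0.2100.
Trying n_f = 2 gives 1/n_i² = 0.04001, i.e. n_i ≈ 5; this pair matches.

n_i = 5, n_f = 2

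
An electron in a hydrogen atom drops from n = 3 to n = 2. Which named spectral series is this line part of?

The series is set by the lower level: n_f = 2 is the Balmer series.

Balmer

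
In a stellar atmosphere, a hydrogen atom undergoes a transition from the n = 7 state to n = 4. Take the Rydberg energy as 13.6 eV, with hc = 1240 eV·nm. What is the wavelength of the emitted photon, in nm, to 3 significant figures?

ΔE = 13.60 × (1/4² − 1/7²) = 13.60 × 0.04209 = 0.5724 eV.
λ = hc/ΔE = 1240 / 0.5724 = 2170 nm.

2170 nm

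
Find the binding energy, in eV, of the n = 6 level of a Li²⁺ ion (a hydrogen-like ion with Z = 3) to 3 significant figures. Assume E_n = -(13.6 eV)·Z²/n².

3.40 eV

E_n = −13.6 Z²/n² = −122.4/n² eV for Z = 3.
E_6 = −122.4/36 = −3.40 eV, so ionization (to E = 0) requires 3.40 eV.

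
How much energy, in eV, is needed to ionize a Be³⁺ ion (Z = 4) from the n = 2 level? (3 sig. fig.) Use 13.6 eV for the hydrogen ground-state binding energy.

E_n = −13.6 Z²/n² = −217.6/n² eV for Z = 4.
E_2 = −217.6/4 = −54.4 eV, so ionization (to E = 0) requires 54.4 eV.

54.4 eV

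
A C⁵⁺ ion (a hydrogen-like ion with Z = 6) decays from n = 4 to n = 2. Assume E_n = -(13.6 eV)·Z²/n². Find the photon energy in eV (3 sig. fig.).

91.8 eV

The Bohr energies scale as Z², so for Z = 6: E_n = −489.6/n² eV.
E_4 = −489.6/16 = −30.60 eV and E_2 = −489.6/4 = −122.4 eV.
The photon energy is |E_4 − E_2| = 91.8 eV.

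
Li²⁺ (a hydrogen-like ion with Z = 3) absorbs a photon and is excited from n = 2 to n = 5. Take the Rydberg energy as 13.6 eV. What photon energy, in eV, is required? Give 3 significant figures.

The Bohr energies scale as Z², so for Z = 3: E_n = −122.4/n² eV.
E_5 = −122.4/25 = −4.896 eV and E_2 = −122.4/4 = −30.60 eV.
The photon energy is |E_5 − E_2| = 25.7 eV.

25.7 eV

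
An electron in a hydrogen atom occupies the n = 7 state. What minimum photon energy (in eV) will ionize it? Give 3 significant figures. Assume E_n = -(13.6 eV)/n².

0.278 eV

E_7 = −13.60/49 = −0.278 eV, so ionization (to E = 0) requires 0.278 eV.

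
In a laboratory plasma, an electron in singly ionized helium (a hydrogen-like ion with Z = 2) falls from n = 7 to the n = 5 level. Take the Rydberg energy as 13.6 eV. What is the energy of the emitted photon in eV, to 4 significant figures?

The Bohr energies scale as Z², so for Z = 2: E_n = −54.40/n² eV.
E_7 = −54.40/49 = −1.110 eV and E_5 = −54.40/25 = −2.176 eV.
The photon energy is |E_7 − E_5| = 1.066 eV.

1.066 eV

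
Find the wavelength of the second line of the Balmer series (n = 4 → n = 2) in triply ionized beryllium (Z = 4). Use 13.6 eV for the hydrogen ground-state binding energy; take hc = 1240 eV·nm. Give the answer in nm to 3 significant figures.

The Balmer series terminates on n_f = 2; the second line has n_i = 2+2 = 4.
ΔE = 217.6 × (1/2² − 1/4²) = 40.80 eV.
λ = 1240 / 40.80 = 30.4 nm.

30.4 nm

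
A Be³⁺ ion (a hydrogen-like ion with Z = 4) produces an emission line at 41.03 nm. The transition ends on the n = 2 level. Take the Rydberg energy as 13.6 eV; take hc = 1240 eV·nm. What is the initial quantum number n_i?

The photon energy is ΔE = hc/λ = 1240 / 41.03 = 30.22 eV.
With Z = 4, ΔE = 217.6 × (1/n_f² − 1/n_i²), so 1/n_f² − 1/n_i² = 0.1389.
With n_f = 2: 1/n_i² = 1/4 − 0.1389 = 0.1111, so n_i ≈ 3.00.

n_i = 3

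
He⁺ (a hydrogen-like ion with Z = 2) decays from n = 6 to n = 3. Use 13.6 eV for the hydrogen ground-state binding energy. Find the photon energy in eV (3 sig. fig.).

4.53 eV

The Bohr energies scale as Z², so for Z = 2: E_n = −54.40/n² eV.
E_6 = −54.40/36 = −1.511 eV and E_3 = −54.40/9 = −6.044 eV.
The photon energy is |E_6 − E_3| = 4.53 eV.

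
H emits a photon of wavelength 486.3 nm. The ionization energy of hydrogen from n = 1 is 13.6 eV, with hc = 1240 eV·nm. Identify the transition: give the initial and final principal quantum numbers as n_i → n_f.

The photon energy is ΔE = hc/λ = 1240 / 486.3 = 2.550 eV.
With Z = 1, ΔE = 13.60 × (1/n_f² − 1/n_i²), so 1/n_f² − 1/n_i² = 0.1875.
Trying n_f = 2 gives 1/n_i² = 0.06251, i.e. n_i ≈ 4; this pair matches.

n_i = 4, n_f = 2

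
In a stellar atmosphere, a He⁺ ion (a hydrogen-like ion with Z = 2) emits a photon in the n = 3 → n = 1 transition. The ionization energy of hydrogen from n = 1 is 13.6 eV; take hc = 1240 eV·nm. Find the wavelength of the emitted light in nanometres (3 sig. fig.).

For Z = 2 the level energies scale as Z², so the effective Rydberg energy is 13.6 × 4 = 54.40 eV.
ΔE = 54.40 × (1/1² − 1/3²) = 54.40 × 0.8889 = 48.36 eV.
λ = hc/ΔE = 1240 / 48.36 = 25.6 nm.

25.6 nm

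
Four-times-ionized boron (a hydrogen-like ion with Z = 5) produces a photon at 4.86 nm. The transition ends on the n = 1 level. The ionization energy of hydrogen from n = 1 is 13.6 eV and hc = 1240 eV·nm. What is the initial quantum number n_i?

n_i = 2

The photon energy is ΔE = hc/λ = 1240 / 4.86 = 255.1 eV.
With Z = 5, ΔE = 340.0 × (1/n_f² − 1/n_i²), so 1/n_f² − 1/n_i² = 0.7504.
With n_f = 1: 1/n_i² = 1/1 − 0.7504 = 0.2496, so n_i ≈ 2.00.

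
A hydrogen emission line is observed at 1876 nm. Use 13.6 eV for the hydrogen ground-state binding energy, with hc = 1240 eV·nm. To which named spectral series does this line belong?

Paschen

ΔE = 1240/1876 = 0.6610 eV.
This matches 13.6 × (1/3² − 1/4²), so n_f = 3: the Paschen series.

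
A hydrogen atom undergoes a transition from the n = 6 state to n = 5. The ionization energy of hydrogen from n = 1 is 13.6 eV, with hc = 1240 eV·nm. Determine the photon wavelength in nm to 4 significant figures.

ΔE = 13.60 × (1/5² − 1/6²) = 13.60 × 0.01222 = 0.1662 eV.
λ = hc/ΔE = 1240 / 0.1662 = 7460 nm.
This line belongs to the Pfund series.

7460 nm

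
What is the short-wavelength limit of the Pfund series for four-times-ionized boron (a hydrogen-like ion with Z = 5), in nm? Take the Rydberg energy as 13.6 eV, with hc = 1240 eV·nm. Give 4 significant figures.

The Pfund series has lower level n_f = 5; the series limit corresponds to n_i → ∞.
ΔE_max = 13.6 × 25 / 5² = 13.60 eV.
λ_min = 1240 / 13.60 = 91.18 nm.

91.18 nm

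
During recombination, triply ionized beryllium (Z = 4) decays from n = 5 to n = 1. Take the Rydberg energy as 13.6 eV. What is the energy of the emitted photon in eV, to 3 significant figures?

209 eV

The Bohr energies scale as Z², so for Z = 4: E_n = −217.6/n² eV.
E_5 = −217.6/25 = −8.704 eV and E_1 = −217.6/1 = −217.6 eV.
The photon energy is |E_5 − E_1| = 209 eV.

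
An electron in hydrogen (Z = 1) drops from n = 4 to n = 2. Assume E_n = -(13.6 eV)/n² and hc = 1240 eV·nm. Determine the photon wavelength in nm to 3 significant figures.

486 nm

ΔE = 13.60 × (1/2² − 1/4²) = 13.60 × 0.1875 = 2.550 eV.
λ = hc/ΔE = 1240 / 2.550 = 486 nm.
This line belongs to the Balmer series.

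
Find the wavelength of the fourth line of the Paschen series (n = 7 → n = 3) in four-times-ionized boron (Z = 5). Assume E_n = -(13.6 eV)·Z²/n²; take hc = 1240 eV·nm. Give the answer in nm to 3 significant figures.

40.2 nm

The Paschen series terminates on n_f = 3; the fourth line has n_i = 3+4 = 7.
ΔE = 340.0 × (1/3² − 1/7²) = 30.84 eV.
λ = 1240 / 30.84 = 40.2 nm.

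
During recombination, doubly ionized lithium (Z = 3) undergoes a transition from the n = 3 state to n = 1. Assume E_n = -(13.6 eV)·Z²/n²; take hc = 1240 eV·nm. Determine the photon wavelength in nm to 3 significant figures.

For Z = 3 the level energies scale as Z², so the effective Rydberg energy is 13.6 × 9 = 122.4 eV.
ΔE = 122.4 × (1/1² − 1/3²) = 122.4 × 0.8889 = 108.8 eV.
λ = hc/ΔE = 1240 / 108.8 = 11.4 nm.

11.4 nm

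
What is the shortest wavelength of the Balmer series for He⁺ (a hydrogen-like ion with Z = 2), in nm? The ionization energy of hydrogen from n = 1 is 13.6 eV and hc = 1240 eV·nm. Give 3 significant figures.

The Balmer series has lower level n_f = 2; the series limit corresponds to n_i → ∞.
ΔE_max = 13.6 × 4 / 2² = 13.60 eV.
λ_min = 1240 / 13.60 = 91.2 nm.

91.2 nm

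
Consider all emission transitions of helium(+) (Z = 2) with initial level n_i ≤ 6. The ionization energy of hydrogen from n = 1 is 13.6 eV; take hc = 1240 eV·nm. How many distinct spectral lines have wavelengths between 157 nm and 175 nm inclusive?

1

Enumerate all n_i → n_f pairs with 1 ≤ n_f < n_i ≤ 6 and compute λ = 1240 / [13.6·4·(1/n_f² − 1/n_i²)].
Lines falling in [157, 175] nm: 3→2 (164.1 nm).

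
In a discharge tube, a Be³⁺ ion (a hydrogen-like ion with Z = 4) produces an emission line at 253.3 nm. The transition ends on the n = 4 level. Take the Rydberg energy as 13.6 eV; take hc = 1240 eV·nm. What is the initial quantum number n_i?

n_i = 5

The photon energy is ΔE = hc/λ = 1240 / 253.3 = 4.895 eV.
With Z = 4, ΔE = 217.6 × (1/n_f² − 1/n_i²), so 1/n_f² − 1/n_i² = 0.02250.
With n_f = 4: 1/n_i² = 1/16 − 0.02250 = 0.04000, so n_i ≈ 5.00.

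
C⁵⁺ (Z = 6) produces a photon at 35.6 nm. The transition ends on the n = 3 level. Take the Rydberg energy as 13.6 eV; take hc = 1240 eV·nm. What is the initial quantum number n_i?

The photon energy is ΔE = hc/λ = 1240 / 35.6 = 34.83 eV.
With Z = 6, ΔE = 489.6 × (1/n_f² − 1/n_i²), so 1/n_f² − 1/n_i² = 0.07114.
With n_f = 3: 1/n_i² = 1/9 − 0.07114 = 0.03997, so n_i ≈ 5.00.

n_i = 5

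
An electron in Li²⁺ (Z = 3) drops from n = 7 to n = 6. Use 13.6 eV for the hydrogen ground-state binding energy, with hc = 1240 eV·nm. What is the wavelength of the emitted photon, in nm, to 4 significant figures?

1375 nm

For Z = 3 the level energies scale as Z², so the effective Rydberg energy is 13.6 × 9 = 122.4 eV.
ΔE = 122.4 × (1/6² − 1/7²) = 122.4 × 0.007370 = 0.9020 eV.
λ = hc/ΔE = 1240 / 0.9020 = 1375 nm.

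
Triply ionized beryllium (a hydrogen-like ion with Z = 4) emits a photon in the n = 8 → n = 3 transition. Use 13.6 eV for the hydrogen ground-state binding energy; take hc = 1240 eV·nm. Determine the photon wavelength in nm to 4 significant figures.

59.68 nm

For Z = 4 the level energies scale as Z², so the effective Rydberg energy is 13.6 × 16 = 217.6 eV.
ΔE = 217.6 × (1/3² − 1/8²) = 217.6 × 0.09549 = 20.78 eV.
λ = hc/ΔE = 1240 / 20.78 = 59.68 nm.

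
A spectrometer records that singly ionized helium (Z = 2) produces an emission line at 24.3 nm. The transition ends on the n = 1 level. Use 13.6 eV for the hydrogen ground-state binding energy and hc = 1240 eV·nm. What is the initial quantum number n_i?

n_i = 4

The photon energy is ΔE = hc/λ = 1240 / 24.3 = 51.03 eV.
With Z = 2, ΔE = 54.40 × (1/n_f² − 1/n_i²), so 1/n_f² − 1/n_i² = 0.9380.
With n_f = 1: 1/n_i² = 1/1 − 0.9380 = 0.06197, so n_i ≈ 4.02.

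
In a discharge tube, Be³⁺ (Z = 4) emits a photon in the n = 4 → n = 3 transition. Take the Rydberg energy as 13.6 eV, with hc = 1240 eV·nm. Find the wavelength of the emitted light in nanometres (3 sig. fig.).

117 nm

For Z = 4 the level energies scale as Z², so the effective Rydberg energy is 13.6 × 16 = 217.6 eV.
ΔE = 217.6 × (1/3² − 1/4²) = 217.6 × 0.04861 = 10.58 eV.
λ = hc/ΔE = 1240 / 10.58 = 117 nm.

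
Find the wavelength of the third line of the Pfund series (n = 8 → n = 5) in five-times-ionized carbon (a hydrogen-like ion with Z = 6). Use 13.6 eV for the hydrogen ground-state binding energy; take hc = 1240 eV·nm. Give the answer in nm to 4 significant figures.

103.9 nm

The Pfund series terminates on n_f = 5; the third line has n_i = 5+3 = 8.
ΔE = 489.6 × (1/5² − 1/8²) = 11.93 eV.
λ = 1240 / 11.93 = 103.9 nm.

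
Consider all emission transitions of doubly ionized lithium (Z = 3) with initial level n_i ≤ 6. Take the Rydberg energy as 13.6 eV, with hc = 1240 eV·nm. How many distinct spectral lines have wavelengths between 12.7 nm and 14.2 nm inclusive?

Enumerate all n_i → n_f pairs with 1 ≤ n_f < n_i ≤ 6 and compute λ = 1240 / [13.6·9·(1/n_f² − 1/n_i²)].
Lines falling in [12.7, 14.2] nm: 2→1 (13.51 nm).

1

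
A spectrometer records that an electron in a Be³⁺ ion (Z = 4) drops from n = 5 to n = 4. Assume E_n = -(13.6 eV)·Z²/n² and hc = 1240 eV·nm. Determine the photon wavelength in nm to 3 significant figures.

For Z = 4 the level energies scale as Z², so the effective Rydberg energy is 13.6 × 16 = 217.6 eV.
ΔE = 217.6 × (1/4² − 1/5²) = 217.6 × 0.02250 = 4.896 eV.
λ = hc/ΔE = 1240 / 4.896 = 253 nm.

253 nm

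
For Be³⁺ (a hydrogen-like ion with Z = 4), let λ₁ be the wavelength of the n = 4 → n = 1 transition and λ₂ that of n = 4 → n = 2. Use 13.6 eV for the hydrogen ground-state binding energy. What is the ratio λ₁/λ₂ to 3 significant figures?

λ ∝ 1/ΔE ∝ 1/(1/n_f² − 1/n_i²), and the Z² and hc factors cancel in the ratio.
λ₁/λ₂ = (1/2² − 1/4²)/(1/1² − 1/4²) = 0.1875/0.9375 = 0.200.

0.200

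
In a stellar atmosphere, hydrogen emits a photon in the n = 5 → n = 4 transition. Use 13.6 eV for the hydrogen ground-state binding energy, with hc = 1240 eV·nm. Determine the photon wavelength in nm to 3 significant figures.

4050 nm

ΔE = 13.60 × (1/4² − 1/5²) = 13.60 × 0.02250 = 0.3060 eV.
λ = hc/ΔE = 1240 / 0.3060 = 4050 nm.
This line belongs to the Brackett series.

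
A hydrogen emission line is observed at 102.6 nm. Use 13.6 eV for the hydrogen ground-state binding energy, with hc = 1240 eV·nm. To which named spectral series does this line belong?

Lyman

ΔE = 1240/102.6 = 12.09 eV.
This matches 13.6 × (1/1² − 1/3²), so n_f = 1: the Lyman series.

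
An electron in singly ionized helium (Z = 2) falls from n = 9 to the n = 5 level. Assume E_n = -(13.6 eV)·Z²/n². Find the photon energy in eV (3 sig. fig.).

The Bohr energies scale as Z², so for Z = 2: E_n = −54.40/n² eV.
E_9 = −54.40/81 = −0.6716 eV and E_5 = −54.40/25 = −2.176 eV.
The photon energy is |E_9 − E_5| = 1.50 eV.

1.50 eV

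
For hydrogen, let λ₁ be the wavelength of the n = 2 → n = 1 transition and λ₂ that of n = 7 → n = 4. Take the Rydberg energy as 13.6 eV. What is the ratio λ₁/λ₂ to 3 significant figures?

0.0561

λ ∝ 1/ΔE ∝ 1/(1/n_f² − 1/n_i²), and the Z² and hc factors cancel in the ratio.
λ₁/λ₂ = (1/4² − 1/7²)/(1/1² − 1/2²) = 0.04209/0.7500 = 0.0561.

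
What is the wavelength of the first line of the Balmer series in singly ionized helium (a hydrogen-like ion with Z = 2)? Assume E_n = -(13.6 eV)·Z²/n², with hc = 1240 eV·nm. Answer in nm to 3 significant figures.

The Balmer series terminates on n_f = 2; the first line has n_i = 2+1 = 3.
ΔE = 54.40 × (1/2² − 1/3²) = 7.556 eV.
λ = 1240 / 7.556 = 164 nm.

164 nm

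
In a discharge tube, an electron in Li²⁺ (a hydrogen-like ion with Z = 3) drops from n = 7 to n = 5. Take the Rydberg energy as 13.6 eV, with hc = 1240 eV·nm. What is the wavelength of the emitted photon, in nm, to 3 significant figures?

For Z = 3 the level energies scale as Z², so the effective Rydberg energy is 13.6 × 9 = 122.4 eV.
ΔE = 122.4 × (1/5² − 1/7²) = 122.4 × 0.01959 = 2.398 eV.
λ = hc/ΔE = 1240 / 2.398 = 517 nm.

517 nm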